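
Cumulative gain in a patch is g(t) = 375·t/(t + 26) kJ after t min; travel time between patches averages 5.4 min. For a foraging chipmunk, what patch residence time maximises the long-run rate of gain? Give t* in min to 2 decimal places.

11.85 min

By the marginal value theorem, leave when the instantaneous gain rate g'(t) equals the habitat-wide average g(t)/(T + t).
g'(t) = 375·26/(t + 26)². Setting 375·26/(t+26)² = 375t/[(t+26)(5.4+t)] gives 26(5.4+t) = t(t+26), so t² = 26×5.4 = 140.4.
t* = √140.4 = 11.85 min.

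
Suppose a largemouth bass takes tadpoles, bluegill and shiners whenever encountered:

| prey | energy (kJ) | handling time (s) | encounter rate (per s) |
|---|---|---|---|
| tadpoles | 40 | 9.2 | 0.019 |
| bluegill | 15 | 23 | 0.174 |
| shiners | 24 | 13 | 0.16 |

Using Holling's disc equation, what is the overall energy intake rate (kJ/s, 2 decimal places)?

0.99 kJ/s

Energy encountered per unit search time: 0.019×40 + 0.174×15 + 0.16×24 = 7.21 kJ/s.
Handling time per unit search time: 0.019×9.2 + 0.174×23 + 0.16×13 = 6.257.
Rate = 7.21/(1 + 6.257) = 0.9936 kJ/s.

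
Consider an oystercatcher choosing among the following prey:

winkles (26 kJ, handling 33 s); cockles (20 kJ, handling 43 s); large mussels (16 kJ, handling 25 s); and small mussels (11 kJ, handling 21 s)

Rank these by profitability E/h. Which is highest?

winkles

In descending order of E/h:
winkles: 26/33 = 0.788 kJ/s
large mussels: 16/25 = 0.64 kJ/s
small mussels: 11/21 = 0.524 kJ/s
cockles: 20/43 = 0.465 kJ/s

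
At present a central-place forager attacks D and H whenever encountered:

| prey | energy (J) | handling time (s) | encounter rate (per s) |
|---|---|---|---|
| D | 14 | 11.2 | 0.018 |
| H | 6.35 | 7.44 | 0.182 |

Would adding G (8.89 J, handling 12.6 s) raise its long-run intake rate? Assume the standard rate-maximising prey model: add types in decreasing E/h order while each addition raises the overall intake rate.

On D and H alone, R = ΣλE/(1+Σλh) = 1.408/2.556 = 0.5508 J/s.
G: E/h = 8.89/12.6 = 0.7056 J/s.
0.7056 > 0.5508, so adding G raises the average — include it.

Yes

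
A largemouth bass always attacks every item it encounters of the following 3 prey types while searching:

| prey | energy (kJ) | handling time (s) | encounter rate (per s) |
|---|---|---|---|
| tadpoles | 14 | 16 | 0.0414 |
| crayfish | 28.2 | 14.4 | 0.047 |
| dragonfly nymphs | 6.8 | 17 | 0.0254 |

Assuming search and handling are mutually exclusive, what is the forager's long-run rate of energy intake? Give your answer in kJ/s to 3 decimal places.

0.750 kJ/s

R = Σλ_iE_i / (1 + Σλ_ih_i)
Numerator: 0.0414×14 + 0.047×28.2 + 0.0254×6.8 = 2.078
Denominator: 1 + 0.0414×16 + 0.047×14.4 + 0.0254×17 = 2.771
R = 2.078/2.771 = 0.7498 kJ/s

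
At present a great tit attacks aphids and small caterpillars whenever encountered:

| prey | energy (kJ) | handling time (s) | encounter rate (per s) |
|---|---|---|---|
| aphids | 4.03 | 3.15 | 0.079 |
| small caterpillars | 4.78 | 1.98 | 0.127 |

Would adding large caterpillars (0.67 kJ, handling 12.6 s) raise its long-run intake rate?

On aphids and small caterpillars alone, R = ΣλE/(1+Σλh) = 0.9254/1.5 = 0.6168 kJ/s.
Profitability of large caterpillars: 0.67/12.6 = 0.05317 kJ/s.
Since 0.05317 < R, time spent handling large caterpillars is better spent searching.

No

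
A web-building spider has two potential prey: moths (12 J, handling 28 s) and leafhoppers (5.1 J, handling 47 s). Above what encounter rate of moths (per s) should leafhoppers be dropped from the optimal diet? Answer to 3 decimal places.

0.012 per s

Drop leafhoppers once their profitability E₂/h₂ falls below the rate achievable on moths alone: E₂/h₂ = λE₁/(1 + λh₁).
Solve for λ: λE₁h₂ = E₂(1 + λh₁) → λ(E₁h₂ − E₂h₁) = E₂ → λ = E₂/(E₁h₂ − E₂h₁).
λ = 5.1/(12×47 − 5.1×28) = 5.1/421.2 = 0.01211 per s.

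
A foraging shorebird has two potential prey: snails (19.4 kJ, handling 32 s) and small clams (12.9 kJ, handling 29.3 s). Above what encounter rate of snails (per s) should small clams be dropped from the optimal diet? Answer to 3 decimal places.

The zero-one rule: include small clams iff E₂/h₂ > λE₁/(1+λh₁). Equality gives the switch point.
λE₁h₂ = E₂ + λE₂h₁ ⇒ λ = E₂/(E₁h₂ − E₂h₁) = 12.9/(568.4 − 412.8) = 0.08289 per s.

0.083 per s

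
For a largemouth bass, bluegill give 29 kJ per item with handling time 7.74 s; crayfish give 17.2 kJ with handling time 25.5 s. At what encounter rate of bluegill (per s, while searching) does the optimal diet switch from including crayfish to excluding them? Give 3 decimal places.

0.028 per s

The zero-one rule: include crayfish iff E₂/h₂ > λE₁/(1+λh₁). Equality gives the switch point.
λE₁h₂ = E₂ + λE₂h₁ ⇒ λ = E₂/(E₁h₂ − E₂h₁) = 17.2/(739.5 − 133.1) = 0.02837 per s.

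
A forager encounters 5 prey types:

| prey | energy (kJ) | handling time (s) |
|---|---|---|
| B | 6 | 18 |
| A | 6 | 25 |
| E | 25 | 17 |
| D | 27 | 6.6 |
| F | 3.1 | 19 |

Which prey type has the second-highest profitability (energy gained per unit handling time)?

E

In descending order of E/h:
D: 27/6.6 = 4.09 kJ/s
E: 25/17 = 1.47 kJ/s
B: 6/18 = 0.333 kJ/s
A: 6/25 = 0.24 kJ/s
F: 3.1/19 = 0.163 kJ/s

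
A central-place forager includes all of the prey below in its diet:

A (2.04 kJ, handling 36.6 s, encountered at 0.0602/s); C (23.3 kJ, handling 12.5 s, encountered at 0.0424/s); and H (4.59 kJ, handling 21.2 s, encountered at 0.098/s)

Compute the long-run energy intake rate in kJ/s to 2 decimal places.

0.27 kJ/s

R = (0.0602×2.04 + 0.0424×23.3 + 0.098×4.59) / (1 + 0.0602×36.6 + 0.0424×12.5 + 0.098×21.2) = 1.561/5.811 = 0.2686 kJ/s.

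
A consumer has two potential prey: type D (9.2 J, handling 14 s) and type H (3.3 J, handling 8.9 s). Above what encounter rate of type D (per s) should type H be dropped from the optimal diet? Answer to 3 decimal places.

The zero-one rule: include type H iff E₂/h₂ > λE₁/(1+λh₁). Equality gives the switch point.
λE₁h₂ = E₂ + λE₂h₁ ⇒ λ = E₂/(E₁h₂ − E₂h₁) = 3.3/(81.88 − 46.2) = 0.09249 per s.

0.092 per s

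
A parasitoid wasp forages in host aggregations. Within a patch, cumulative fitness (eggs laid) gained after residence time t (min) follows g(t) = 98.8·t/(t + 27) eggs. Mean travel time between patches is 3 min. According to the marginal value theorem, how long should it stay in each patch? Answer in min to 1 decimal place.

9.0 min

Optimal t* satisfies g'(t*) = g(t*)/(T + t*).
g'(t) = 98.8·27/(t + 27)². Setting 98.8·27/(t+27)² = 98.8t/[(t+27)(3+t)] gives 27(3+t) = t(t+27), so t² = 27×3 = 81.
t* = √81 = 9 min.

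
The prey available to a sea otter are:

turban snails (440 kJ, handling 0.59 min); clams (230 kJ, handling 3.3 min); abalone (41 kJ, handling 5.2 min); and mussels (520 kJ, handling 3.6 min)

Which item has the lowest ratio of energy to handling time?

Profitability E/h (kJ/min): turban snails = 440/0.59 = 746, clams = 230/3.3 = 69.7, abalone = 41/5.2 = 7.88, mussels = 520/3.6 = 144.
Ranked: turban snails > mussels > clams > abalone.

abalone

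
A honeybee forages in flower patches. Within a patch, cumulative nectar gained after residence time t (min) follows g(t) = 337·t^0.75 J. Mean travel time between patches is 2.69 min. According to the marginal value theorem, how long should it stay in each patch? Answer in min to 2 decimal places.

Maximise g(t)/(T+t): set derivative to zero → g'(t)(T+t) = g(t).
g'(t) = 0.75·337·t^-0.25. Setting 0.75·337·t^-0.25 = 337·t^0.75/(2.69+t) gives 0.75(2.69+t) = t, so 0.25·t = 0.75×2.69.
t* = 0.75×2.69/0.25 = 8.07 min.

8.07 min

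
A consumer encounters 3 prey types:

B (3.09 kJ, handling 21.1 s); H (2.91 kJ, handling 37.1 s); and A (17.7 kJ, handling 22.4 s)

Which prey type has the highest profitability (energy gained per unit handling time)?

Profitability E/h (kJ/s): B = 3.09/21.1 = 0.146, H = 2.91/37.1 = 0.0784, A = 17.7/22.4 = 0.79.
Ranked: A > B > H.

A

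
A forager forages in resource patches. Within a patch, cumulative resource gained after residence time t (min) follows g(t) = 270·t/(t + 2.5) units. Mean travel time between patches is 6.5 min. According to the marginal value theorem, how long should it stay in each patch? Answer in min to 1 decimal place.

Maximise g(t)/(T+t): set derivative to zero → g'(t)(T+t) = g(t).
g'(t) = 270·2.5/(t + 2.5)². Setting 270·2.5/(t+2.5)² = 270t/[(t+2.5)(6.5+t)] gives 2.5(6.5+t) = t(t+2.5), so t² = 2.5×6.5 = 16.25.
t* = √16.25 = 4.031 min.

4.0 min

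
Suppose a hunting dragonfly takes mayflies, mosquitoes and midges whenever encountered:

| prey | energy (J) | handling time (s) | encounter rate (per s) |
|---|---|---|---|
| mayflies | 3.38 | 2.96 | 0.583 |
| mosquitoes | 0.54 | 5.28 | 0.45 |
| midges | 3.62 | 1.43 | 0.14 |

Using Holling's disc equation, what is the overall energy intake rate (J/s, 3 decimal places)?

R = (0.583×3.38 + 0.45×0.54 + 0.14×3.62) / (1 + 0.583×2.96 + 0.45×5.28 + 0.14×1.43) = 2.72/5.302 = 0.5131 J/s.

0.513 J/s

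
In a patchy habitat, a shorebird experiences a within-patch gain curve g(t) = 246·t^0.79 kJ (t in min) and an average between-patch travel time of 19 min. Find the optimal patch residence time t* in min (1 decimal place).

Optimal t* satisfies g'(t*) = g(t*)/(T + t*).
g'(t) = 0.79·246·t^-0.21. Setting 0.79·246·t^-0.21 = 246·t^0.79/(19+t) gives 0.79(19+t) = t, so 0.21·t = 0.79×19.
t* = 0.79×19/0.21 = 71.48 min.

71.5 min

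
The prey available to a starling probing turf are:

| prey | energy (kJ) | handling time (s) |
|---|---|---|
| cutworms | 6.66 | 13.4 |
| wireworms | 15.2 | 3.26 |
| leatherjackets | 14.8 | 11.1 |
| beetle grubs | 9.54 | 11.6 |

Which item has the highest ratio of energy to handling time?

Profitability E/h (kJ/s): cutworms = 6.66/13.4 = 0.497, wireworms = 15.2/3.26 = 4.66, leatherjackets = 14.8/11.1 = 1.33, beetle grubs = 9.54/11.6 = 0.822.
Ranked: wireworms > leatherjackets > beetle grubs > cutworms.

wireworms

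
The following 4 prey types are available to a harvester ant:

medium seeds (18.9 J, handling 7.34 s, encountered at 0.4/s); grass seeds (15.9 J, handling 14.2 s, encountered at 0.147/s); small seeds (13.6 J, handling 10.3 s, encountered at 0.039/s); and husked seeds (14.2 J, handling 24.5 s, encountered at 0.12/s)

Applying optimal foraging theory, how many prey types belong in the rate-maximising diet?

E/h in descending order: medium seeds 2.57, small seeds 1.32, grass seeds 1.12, husked seeds 0.58 J/s. The optimal diet is the largest prefix of this list for which every included type satisfies E_i/h_i > R on the types above it.
Rate on top 1: 1.921. small seeds: 1.32 < 1.921 → exclude; stop.
Optimal diet: medium seeds — 1 of 4 types.

1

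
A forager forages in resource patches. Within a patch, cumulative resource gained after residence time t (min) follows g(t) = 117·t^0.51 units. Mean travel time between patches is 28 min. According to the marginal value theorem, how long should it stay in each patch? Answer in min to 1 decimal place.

Optimal t* satisfies g'(t*) = g(t*)/(T + t*).
g'(t) = 0.51·117·t^-0.49. Setting 0.51·117·t^-0.49 = 117·t^0.51/(28+t) gives 0.51(28+t) = t, so 0.49·t = 0.51×28.
t* = 0.51×28/0.49 = 29.14 min.

29.1 min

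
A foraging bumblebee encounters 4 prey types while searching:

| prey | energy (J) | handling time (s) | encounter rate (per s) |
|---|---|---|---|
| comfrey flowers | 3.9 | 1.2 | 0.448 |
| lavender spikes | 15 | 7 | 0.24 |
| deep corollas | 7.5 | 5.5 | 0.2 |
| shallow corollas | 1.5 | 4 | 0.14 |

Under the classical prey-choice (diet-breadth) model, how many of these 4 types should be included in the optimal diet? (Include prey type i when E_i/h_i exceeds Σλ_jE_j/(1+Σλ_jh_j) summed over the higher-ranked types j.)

2

Profitabilities (E/h, J/s): comfrey flowers 3.25, lavender spikes 2.14, deep corollas 1.36, shallow corollas 0.375. Add prey in this order while the next type's profitability exceeds the intake rate on those already taken.
Rate on top 1: 1.136. lavender spikes: 2.14 > 1.136 → include.
Rate on top 2: 1.662. deep corollas: 1.36 < 1.662 → exclude; stop.
Optimal diet: comfrey flowers, lavender spikes — 2 of 4 types.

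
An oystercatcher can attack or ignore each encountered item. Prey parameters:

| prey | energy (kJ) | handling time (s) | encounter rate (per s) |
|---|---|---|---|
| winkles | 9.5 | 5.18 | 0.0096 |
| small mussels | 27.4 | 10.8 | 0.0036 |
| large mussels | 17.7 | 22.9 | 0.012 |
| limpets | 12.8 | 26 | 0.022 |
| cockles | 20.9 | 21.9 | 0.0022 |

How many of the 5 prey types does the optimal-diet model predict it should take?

5

Profitabilities (E/h, kJ/s): small mussels 2.54, winkles 1.83, cockles 0.954, large mussels 0.773, limpets 0.492. Add prey in this order while the next type's profitability exceeds the intake rate on those already taken.
Rate on top 1: 0.09495. winkles: 1.83 > 0.09495 → include.
Rate on top 2: 0.1744. cockles: 0.954 > 0.1744 → include.
Rate on top 3: 0.2074. large mussels: 0.773 > 0.2074 → include.
Rate on top 4: 0.3175. limpets: 0.492 > 0.3175 → include.
Optimal diet: small mussels, winkles, cockles, large mussels, limpets — 5 of 5 types.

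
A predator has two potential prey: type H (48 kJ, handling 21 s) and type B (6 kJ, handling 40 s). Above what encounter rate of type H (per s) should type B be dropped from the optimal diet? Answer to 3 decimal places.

0.003 per s

Drop type B once their profitability E₂/h₂ falls below the rate achievable on type H alone: E₂/h₂ = λE₁/(1 + λh₁).
Solve for λ: λE₁h₂ = E₂(1 + λh₁) → λ(E₁h₂ − E₂h₁) = E₂ → λ = E₂/(E₁h₂ − E₂h₁).
λ = 6/(48×40 − 6×21) = 6/1794 = 0.003344 per s.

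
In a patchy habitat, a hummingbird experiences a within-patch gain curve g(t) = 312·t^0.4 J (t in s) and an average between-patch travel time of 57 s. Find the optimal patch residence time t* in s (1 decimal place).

38.0 s

Maximise g(t)/(T+t): set derivative to zero → g'(t)(T+t) = g(t).
g'(t) = 0.4·312·t^-0.6. Setting 0.4·312·t^-0.6 = 312·t^0.4/(57+t) gives 0.4(57+t) = t, so 0.60·t = 0.4×57.
t* = 0.4×57/0.60 = 38 s.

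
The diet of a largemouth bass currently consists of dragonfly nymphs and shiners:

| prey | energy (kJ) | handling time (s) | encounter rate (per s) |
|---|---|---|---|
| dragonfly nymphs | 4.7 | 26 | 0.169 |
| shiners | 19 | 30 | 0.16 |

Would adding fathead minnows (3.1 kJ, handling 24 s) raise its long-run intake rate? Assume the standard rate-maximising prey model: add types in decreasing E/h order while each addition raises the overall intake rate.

Intake rate on the current diet: R = (0.169×4.7 + 0.16×19) / (1 + 0.169×26 + 0.16×30) = 3.834/10.19 = 0.3761 kJ/s.
Profitability of fathead minnows: 3.1/24 = 0.1292 kJ/s.
Since 0.1292 < R, time spent handling fathead minnows is better spent searching.

No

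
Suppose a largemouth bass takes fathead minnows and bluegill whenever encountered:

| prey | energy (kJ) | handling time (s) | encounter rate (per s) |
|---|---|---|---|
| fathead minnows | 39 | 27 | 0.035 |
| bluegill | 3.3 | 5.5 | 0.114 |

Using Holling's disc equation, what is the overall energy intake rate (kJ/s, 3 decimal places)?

R = (0.035×39 + 0.114×3.3) / (1 + 0.035×27 + 0.114×5.5) = 1.741/2.572 = 0.677 kJ/s.

0.677 kJ/s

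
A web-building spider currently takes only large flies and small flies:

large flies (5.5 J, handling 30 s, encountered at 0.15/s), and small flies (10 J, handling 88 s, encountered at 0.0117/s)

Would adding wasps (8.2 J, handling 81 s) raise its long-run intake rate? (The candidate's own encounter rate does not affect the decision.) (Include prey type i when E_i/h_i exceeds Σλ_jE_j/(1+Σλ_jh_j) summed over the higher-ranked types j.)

On large flies and small flies alone, R = ΣλE/(1+Σλh) = 0.942/6.53 = 0.1443 J/s.
wasps: E/h = 8.2/81 = 0.1012 J/s.
0.1012 < 0.1443, so adding wasps would lower the average — exclude it.

No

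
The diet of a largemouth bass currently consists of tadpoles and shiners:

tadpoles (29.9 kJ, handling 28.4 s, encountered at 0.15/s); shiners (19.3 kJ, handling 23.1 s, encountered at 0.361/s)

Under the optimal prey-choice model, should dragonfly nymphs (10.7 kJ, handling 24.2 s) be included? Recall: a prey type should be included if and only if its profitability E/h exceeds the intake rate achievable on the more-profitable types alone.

No

Current rate: (0.15×29.9 + 0.361×19.3)/(1 + 0.15×28.4 + 0.361×23.1) = 0.8421 kJ/s.
dragonfly nymphs: E/h = 10.7/24.2 = 0.4421 kJ/s.
Since 0.4421 < R, time spent handling dragonfly nymphs is better spent searching.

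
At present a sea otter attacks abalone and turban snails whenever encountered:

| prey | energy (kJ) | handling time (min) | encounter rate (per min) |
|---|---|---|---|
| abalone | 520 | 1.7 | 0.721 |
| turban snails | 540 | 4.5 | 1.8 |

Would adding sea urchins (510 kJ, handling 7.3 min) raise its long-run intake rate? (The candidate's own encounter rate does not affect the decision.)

No

Intake rate on the current diet: R = (0.721×520 + 1.8×540) / (1 + 0.721×1.7 + 1.8×4.5) = 1347/10.33 = 130.4 kJ/min.
Profitability of sea urchins: 510/7.3 = 69.86 kJ/min.
69.86 < 130.4, so adding sea urchins would lower the average — exclude it.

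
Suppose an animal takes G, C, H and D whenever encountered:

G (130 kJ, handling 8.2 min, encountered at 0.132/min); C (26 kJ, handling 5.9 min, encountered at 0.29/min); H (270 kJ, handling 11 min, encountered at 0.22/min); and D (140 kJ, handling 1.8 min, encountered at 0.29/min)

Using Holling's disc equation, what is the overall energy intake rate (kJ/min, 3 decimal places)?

Energy encountered per unit search time: 0.132×130 + 0.29×26 + 0.22×270 + 0.29×140 = 124.7 kJ/min.
Handling time per unit search time: 0.132×8.2 + 0.29×5.9 + 0.22×11 + 0.29×1.8 = 5.735.
Rate = 124.7/(1 + 5.735) = 18.51 kJ/min.

18.514 kJ/min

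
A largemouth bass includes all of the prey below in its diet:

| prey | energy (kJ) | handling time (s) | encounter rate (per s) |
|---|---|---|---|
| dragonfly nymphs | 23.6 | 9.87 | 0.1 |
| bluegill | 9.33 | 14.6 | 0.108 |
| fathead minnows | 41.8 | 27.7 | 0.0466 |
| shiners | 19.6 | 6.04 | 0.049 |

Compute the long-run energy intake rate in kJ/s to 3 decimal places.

1.218 kJ/s

R = Σλ_iE_i / (1 + Σλ_ih_i)
Numerator: 0.1×23.6 + 0.108×9.33 + 0.0466×41.8 + 0.049×19.6 = 6.276
Denominator: 1 + 0.1×9.87 + 0.108×14.6 + 0.0466×27.7 + 0.049×6.04 = 5.151
R = 6.276/5.151 = 1.218 kJ/s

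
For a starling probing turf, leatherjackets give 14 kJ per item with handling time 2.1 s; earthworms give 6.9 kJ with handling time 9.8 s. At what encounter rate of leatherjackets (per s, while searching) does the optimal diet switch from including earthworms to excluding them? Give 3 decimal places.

0.056 per s

Drop earthworms once their profitability E₂/h₂ falls below the rate achievable on leatherjackets alone: E₂/h₂ = λE₁/(1 + λh₁).
Solve for λ: λE₁h₂ = E₂(1 + λh₁) → λ(E₁h₂ − E₂h₁) = E₂ → λ = E₂/(E₁h₂ − E₂h₁).
λ = 6.9/(14×9.8 − 6.9×2.1) = 6.9/122.7 = 0.05623 per s.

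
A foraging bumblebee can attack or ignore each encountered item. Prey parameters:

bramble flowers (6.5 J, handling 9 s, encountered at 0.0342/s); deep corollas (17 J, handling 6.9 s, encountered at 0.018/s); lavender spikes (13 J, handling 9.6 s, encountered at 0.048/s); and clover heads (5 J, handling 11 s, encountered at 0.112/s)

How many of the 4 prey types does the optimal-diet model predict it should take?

Profitabilities (E/h, J/s): deep corollas 2.46, lavender spikes 1.35, bramble flowers 0.722, clover heads 0.455. Add prey in this order while the next type's profitability exceeds the intake rate on those already taken.
Rate on top 1: 0.2722. lavender spikes: 1.35 > 0.2722 → include.
Rate on top 2: 0.5868. bramble flowers: 0.722 > 0.5868 → include.
Rate on top 3: 0.6088. clover heads: 0.455 < 0.6088 → exclude; stop.
Optimal diet: deep corollas, lavender spikes, bramble flowers — 3 of 4 types.

3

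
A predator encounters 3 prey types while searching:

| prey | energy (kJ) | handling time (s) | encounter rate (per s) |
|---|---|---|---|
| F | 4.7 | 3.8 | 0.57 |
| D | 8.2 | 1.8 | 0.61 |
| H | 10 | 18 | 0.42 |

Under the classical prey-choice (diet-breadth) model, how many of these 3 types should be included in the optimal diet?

1

Profitabilities (E/h, kJ/s): D 4.56, F 1.24, H 0.556. Add prey in this order while the next type's profitability exceeds the intake rate on those already taken.
Rate on top 1: 2.384. F: 1.24 < 2.384 → exclude; stop.
Optimal diet: D — 1 of 3 types.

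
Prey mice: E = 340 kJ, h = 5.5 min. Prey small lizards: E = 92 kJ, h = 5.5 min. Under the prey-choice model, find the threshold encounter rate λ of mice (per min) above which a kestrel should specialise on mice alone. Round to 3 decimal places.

0.067 per min

The zero-one rule: include small lizards iff E₂/h₂ > λE₁/(1+λh₁). Equality gives the switch point.
λE₁h₂ = E₂ + λE₂h₁ ⇒ λ = E₂/(E₁h₂ − E₂h₁) = 92/(1870 − 506) = 0.06745 per min.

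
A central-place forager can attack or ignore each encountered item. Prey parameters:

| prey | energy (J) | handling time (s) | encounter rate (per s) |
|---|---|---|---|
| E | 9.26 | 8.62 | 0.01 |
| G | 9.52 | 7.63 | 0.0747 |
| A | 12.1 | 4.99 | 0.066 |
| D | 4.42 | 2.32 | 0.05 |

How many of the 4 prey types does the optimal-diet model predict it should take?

E/h in descending order: A 2.42, D 1.91, G 1.25, E 1.07 J/s. The optimal diet is the largest prefix of this list for which every included type satisfies E_i/h_i > R on the types above it.
Rate on top 1: 0.6007. D: 1.91 > 0.6007 → include.
Rate on top 2: 0.7054. G: 1.25 > 0.7054 → include.
Rate on top 3: 0.8588. E: 1.07 > 0.8588 → include.
Optimal diet: A, D, G, E — 4 of 4 types.

4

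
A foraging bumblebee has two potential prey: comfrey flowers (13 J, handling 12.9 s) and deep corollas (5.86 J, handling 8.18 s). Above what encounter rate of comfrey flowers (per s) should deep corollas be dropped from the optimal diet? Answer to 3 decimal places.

The zero-one rule: include deep corollas iff E₂/h₂ > λE₁/(1+λh₁). Equality gives the switch point.
λE₁h₂ = E₂ + λE₂h₁ ⇒ λ = E₂/(E₁h₂ − E₂h₁) = 5.86/(106.3 − 75.59) = 0.1906 per s.

0.191 per s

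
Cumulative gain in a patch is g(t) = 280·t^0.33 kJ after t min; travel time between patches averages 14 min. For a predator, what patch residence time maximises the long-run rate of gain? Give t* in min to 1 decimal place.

6.9 min

Maximise g(t)/(T+t): set derivative to zero → g'(t)(T+t) = g(t).
g'(t) = 0.33·280·t^-0.67. Setting 0.33·280·t^-0.67 = 280·t^0.33/(14+t) gives 0.33(14+t) = t, so 0.67·t = 0.33×14.
t* = 0.33×14/0.67 = 6.896 min.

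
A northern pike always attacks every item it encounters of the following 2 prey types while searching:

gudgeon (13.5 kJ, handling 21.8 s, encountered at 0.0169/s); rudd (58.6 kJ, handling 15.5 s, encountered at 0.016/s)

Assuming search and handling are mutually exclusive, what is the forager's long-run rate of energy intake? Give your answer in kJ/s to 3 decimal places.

R = Σλ_iE_i / (1 + Σλ_ih_i)
Numerator: 0.0169×13.5 + 0.016×58.6 = 1.166
Denominator: 1 + 0.0169×21.8 + 0.016×15.5 = 1.616
R = 1.166/1.616 = 0.7212 kJ/s

0.721 kJ/s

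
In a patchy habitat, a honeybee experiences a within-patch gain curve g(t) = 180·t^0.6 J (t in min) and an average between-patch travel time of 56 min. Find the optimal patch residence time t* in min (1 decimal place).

By the marginal value theorem, leave when the instantaneous gain rate g'(t) equals the habitat-wide average g(t)/(T + t).
g'(t) = 0.6·180·t^-0.4. Setting 0.6·180·t^-0.4 = 180·t^0.6/(56+t) gives 0.6(56+t) = t, so 0.40·t = 0.6×56.
t* = 0.6×56/0.40 = 84 min.

84.0 min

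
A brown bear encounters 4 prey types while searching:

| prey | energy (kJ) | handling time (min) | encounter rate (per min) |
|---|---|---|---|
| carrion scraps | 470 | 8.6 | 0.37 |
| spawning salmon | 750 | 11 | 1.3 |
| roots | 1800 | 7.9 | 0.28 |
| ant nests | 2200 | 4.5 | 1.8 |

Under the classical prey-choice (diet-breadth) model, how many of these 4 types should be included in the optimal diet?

1

E/h in descending order: ant nests 489, roots 228, spawning salmon 68.2, carrion scraps 54.7 kJ/min. The optimal diet is the largest prefix of this list for which every included type satisfies E_i/h_i > R on the types above it.
Rate on top 1: 435.2. roots: 228 < 435.2 → exclude; stop.
Optimal diet: ant nests — 1 of 4 types.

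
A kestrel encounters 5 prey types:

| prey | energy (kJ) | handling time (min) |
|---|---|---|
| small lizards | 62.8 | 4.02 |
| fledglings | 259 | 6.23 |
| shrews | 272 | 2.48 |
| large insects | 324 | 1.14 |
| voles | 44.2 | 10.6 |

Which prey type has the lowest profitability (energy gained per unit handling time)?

voles

In descending order of E/h:
large insects: 324/1.14 = 284 kJ/min
shrews: 272/2.48 = 110 kJ/min
fledglings: 259/6.23 = 41.6 kJ/min
small lizards: 62.8/4.02 = 15.6 kJ/min
voles: 44.2/10.6 = 4.17 kJ/min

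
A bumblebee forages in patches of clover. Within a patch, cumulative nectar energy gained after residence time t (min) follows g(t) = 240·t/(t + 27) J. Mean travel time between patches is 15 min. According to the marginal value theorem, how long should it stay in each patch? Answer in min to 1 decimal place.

20.1 min

Optimal t* satisfies g'(t*) = g(t*)/(T + t*).
g'(t) = 240·27/(t + 27)². Setting 240·27/(t+27)² = 240t/[(t+27)(15+t)] gives 27(15+t) = t(t+27), so t² = 27×15 = 405.
t* = √405 = 20.12 min.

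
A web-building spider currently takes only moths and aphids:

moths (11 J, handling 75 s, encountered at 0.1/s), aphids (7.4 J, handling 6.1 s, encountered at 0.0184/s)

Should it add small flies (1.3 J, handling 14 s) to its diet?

No

Current rate: (0.1×11 + 0.0184×7.4)/(1 + 0.1×75 + 0.0184×6.1) = 0.1435 J/s.
small flies: E/h = 1.3/14 = 0.09286 J/s.
0.09286 < 0.1435, so adding small flies would lower the average — exclude it.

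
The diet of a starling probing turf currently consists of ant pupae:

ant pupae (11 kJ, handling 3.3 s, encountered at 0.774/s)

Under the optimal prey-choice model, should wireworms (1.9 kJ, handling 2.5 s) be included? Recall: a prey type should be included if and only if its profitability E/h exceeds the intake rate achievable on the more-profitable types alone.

No

Current rate: (0.774×11)/(1 + 0.774×3.3) = 2.395 kJ/s.
Profitability of wireworms: 1.9/2.5 = 0.76 kJ/s.
Since 0.76 < R, time spent handling wireworms is better spent searching.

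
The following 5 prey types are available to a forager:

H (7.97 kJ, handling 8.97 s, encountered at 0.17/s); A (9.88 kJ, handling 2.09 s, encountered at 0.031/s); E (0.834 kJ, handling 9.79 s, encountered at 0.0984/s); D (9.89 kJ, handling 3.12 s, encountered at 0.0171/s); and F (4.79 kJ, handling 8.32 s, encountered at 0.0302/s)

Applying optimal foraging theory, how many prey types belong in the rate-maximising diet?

3

E/h in descending order: A 4.73, D 3.17, H 0.889, F 0.576, E 0.0852 kJ/s. The optimal diet is the largest prefix of this list for which every included type satisfies E_i/h_i > R on the types above it.
Rate on top 1: 0.2876. D: 3.17 > 0.2876 → include.
Rate on top 2: 0.4252. H: 0.889 > 0.4252 → include.
Rate on top 3: 0.6925. F: 0.576 < 0.6925 → exclude; stop.
Optimal diet: A, D, H — 3 of 5 types.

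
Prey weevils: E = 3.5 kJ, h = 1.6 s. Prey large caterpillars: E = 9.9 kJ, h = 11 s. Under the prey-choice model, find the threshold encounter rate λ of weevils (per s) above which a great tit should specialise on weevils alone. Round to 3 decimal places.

At the threshold, the rate on weevils alone equals the profitability of large caterpillars: λ·3.5/(1 + λ·1.6) = 9.9/11 = 0.9.
Rearranging, λ(3.5 − 0.9×1.6) = 0.9, so λ = 0.9/2.06 = 0.4369 per s.

0.437 per s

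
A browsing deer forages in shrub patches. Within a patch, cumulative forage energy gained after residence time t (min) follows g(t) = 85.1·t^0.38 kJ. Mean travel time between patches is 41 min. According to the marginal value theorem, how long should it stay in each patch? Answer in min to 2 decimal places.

25.13 min

By the marginal value theorem, leave when the instantaneous gain rate g'(t) equals the habitat-wide average g(t)/(T + t).
g'(t) = 0.38·85.1·t^-0.62. Setting 0.38·85.1·t^-0.62 = 85.1·t^0.38/(41+t) gives 0.38(41+t) = t, so 0.62·t = 0.38×41.
t* = 0.38×41/0.62 = 25.13 min.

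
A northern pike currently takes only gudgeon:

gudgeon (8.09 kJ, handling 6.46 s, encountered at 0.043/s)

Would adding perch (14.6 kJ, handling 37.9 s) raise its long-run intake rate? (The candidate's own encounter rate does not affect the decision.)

Intake rate on the current diet: R = (0.043×8.09) / (1 + 0.043×6.46) = 0.3479/1.278 = 0.2722 kJ/s.
Profitability of perch: 14.6/37.9 = 0.3852 kJ/s.
Since 0.3852 > R, including perch increases the long-run rate.

Yes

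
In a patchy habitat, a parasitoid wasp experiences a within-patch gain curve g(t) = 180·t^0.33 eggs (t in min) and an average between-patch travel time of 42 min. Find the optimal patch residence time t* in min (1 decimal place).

Optimal t* satisfies g'(t*) = g(t*)/(T + t*).
g'(t) = 0.33·180·t^-0.67. Setting 0.33·180·t^-0.67 = 180·t^0.33/(42+t) gives 0.33(42+t) = t, so 0.67·t = 0.33×42.
t* = 0.33×42/0.67 = 20.69 min.

20.7 min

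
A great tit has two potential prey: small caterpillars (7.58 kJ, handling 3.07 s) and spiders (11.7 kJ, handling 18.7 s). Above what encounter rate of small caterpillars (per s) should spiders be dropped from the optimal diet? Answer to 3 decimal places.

Drop spiders once their profitability E₂/h₂ falls below the rate achievable on small caterpillars alone: E₂/h₂ = λE₁/(1 + λh₁).
Solve for λ: λE₁h₂ = E₂(1 + λh₁) → λ(E₁h₂ − E₂h₁) = E₂ → λ = E₂/(E₁h₂ − E₂h₁).
λ = 11.7/(7.58×18.7 − 11.7×3.07) = 11.7/105.8 = 0.1106 per s.

0.111 per s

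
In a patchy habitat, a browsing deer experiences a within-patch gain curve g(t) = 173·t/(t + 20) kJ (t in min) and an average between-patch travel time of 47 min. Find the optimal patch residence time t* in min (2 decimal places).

30.66 min

Optimal t* satisfies g'(t*) = g(t*)/(T + t*).
g'(t) = 173·20/(t + 20)². Setting 173·20/(t+20)² = 173t/[(t+20)(47+t)] gives 20(47+t) = t(t+20), so t² = 20×47 = 940.
t* = √940 = 30.66 min.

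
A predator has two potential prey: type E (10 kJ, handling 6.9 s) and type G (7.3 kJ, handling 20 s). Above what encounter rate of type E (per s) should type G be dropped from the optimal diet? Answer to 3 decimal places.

0.049 per s

Drop type G once their profitability E₂/h₂ falls below the rate achievable on type E alone: E₂/h₂ = λE₁/(1 + λh₁).
Solve for λ: λE₁h₂ = E₂(1 + λh₁) → λ(E₁h₂ − E₂h₁) = E₂ → λ = E₂/(E₁h₂ − E₂h₁).
λ = 7.3/(10×20 − 7.3×6.9) = 7.3/149.6 = 0.04879 per s.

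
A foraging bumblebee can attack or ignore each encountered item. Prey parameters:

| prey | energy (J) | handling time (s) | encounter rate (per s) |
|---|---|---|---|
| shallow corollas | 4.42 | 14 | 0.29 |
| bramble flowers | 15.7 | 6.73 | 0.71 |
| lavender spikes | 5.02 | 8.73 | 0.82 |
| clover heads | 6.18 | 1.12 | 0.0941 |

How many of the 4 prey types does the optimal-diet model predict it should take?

2

Profitabilities (E/h, J/s): clover heads 5.52, bramble flowers 2.33, lavender spikes 0.575, shallow corollas 0.316. Add prey in this order while the next type's profitability exceeds the intake rate on those already taken.
Rate on top 1: 0.5261. bramble flowers: 2.33 > 0.5261 → include.
Rate on top 2: 1.993. lavender spikes: 0.575 < 1.993 → exclude; stop.
Optimal diet: clover heads, bramble flowers — 2 of 4 types.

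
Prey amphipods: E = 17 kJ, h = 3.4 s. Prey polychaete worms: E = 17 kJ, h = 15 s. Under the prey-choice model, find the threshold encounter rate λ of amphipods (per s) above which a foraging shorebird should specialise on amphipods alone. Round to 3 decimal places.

0.086 per s

At the threshold, the rate on amphipods alone equals the profitability of polychaete worms: λ·17/(1 + λ·3.4) = 17/15 = 1.133.
Rearranging, λ(17 − 1.133×3.4) = 1.133, so λ = 1.133/13.15 = 0.08621 per s.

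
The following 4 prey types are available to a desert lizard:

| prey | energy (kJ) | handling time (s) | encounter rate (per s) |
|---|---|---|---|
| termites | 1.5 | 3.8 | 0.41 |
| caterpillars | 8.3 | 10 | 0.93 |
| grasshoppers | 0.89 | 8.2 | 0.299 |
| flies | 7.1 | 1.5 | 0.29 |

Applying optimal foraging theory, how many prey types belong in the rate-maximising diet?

1

Profitabilities (E/h, kJ/s): flies 4.73, caterpillars 0.83, termites 0.395, grasshoppers 0.109. Add prey in this order while the next type's profitability exceeds the intake rate on those already taken.
Rate on top 1: 1.435. caterpillars: 0.83 < 1.435 → exclude; stop.
Optimal diet: flies — 1 of 4 types.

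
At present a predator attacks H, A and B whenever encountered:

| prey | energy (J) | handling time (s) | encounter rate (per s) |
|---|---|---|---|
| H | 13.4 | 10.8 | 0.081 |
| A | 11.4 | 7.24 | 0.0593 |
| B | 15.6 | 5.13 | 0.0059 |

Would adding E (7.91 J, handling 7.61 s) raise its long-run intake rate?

On H, A and B alone, R = ΣλE/(1+Σλh) = 1.853/2.334 = 0.794 J/s.
Profitability of E: 7.91/7.61 = 1.039 J/s.
Since 1.039 > R, including E increases the long-run rate.

Yes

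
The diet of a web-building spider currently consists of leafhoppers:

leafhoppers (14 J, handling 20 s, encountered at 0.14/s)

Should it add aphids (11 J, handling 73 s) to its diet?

No

Intake rate on the current diet: R = (0.14×14) / (1 + 0.14×20) = 1.96/3.8 = 0.5158 J/s.
Profitability of aphids: 11/73 = 0.1507 J/s.
Since 0.1507 < R, time spent handling aphids is better spent searching.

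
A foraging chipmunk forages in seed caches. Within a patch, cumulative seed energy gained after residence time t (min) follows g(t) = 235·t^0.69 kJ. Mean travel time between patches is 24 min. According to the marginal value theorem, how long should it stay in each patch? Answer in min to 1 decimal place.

53.4 min

Maximise g(t)/(T+t): set derivative to zero → g'(t)(T+t) = g(t).
g'(t) = 0.69·235·t^-0.31. Setting 0.69·235·t^-0.31 = 235·t^0.69/(24+t) gives 0.69(24+t) = t, so 0.31·t = 0.69×24.
t* = 0.69×24/0.31 = 53.42 min.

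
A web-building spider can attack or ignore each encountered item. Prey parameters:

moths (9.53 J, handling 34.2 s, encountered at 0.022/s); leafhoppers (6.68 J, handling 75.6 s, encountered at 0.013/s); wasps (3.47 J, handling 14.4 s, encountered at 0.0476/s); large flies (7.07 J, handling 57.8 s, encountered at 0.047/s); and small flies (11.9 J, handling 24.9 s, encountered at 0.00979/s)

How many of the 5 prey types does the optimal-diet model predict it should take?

3

Profitabilities (E/h, J/s): small flies 0.478, moths 0.279, wasps 0.241, large flies 0.122, leafhoppers 0.0884. Add prey in this order while the next type's profitability exceeds the intake rate on those already taken.
Rate on top 1: 0.09367. moths: 0.279 > 0.09367 → include.
Rate on top 2: 0.1634. wasps: 0.241 > 0.1634 → include.
Rate on top 3: 0.1832. large flies: 0.122 < 0.1832 → exclude; stop.
Optimal diet: small flies, moths, wasps — 3 of 5 types.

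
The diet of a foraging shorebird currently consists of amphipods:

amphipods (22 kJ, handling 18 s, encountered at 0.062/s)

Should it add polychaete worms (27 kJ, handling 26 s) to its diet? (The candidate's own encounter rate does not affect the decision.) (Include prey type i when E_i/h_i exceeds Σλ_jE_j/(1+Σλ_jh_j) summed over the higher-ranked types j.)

Yes

On amphipods alone, R = ΣλE/(1+Σλh) = 1.364/2.116 = 0.6446 kJ/s.
polychaete worms: E/h = 27/26 = 1.038 kJ/s.
Since 1.038 > R, including polychaete worms increases the long-run rate.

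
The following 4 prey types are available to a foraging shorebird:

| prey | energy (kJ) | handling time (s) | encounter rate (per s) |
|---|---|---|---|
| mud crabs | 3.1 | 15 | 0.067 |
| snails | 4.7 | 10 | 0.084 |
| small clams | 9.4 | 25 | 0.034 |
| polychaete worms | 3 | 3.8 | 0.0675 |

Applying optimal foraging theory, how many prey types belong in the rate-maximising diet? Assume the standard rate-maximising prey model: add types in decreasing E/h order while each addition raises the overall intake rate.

Rank by E/h (kJ/s): polychaete worms 0.789, snails 0.47, small clams 0.376, mud crabs 0.207. Include each in turn until the next type's E/h falls below the running intake rate.
Rate on top 1: 0.1612. snails: 0.47 > 0.1612 → include.
Rate on top 2: 0.2849. small clams: 0.376 > 0.2849 → include.
Rate on top 3: 0.3112. mud crabs: 0.207 < 0.3112 → exclude; stop.
Optimal diet: polychaete worms, snails, small clams — 3 of 4 types.

3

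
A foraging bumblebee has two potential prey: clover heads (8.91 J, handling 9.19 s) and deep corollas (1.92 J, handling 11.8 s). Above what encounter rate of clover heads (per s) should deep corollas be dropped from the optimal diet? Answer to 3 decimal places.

At the threshold, the rate on clover heads alone equals the profitability of deep corollas: λ·8.91/(1 + λ·9.19) = 1.92/11.8 = 0.1627.
Rearranging, λ(8.91 − 0.1627×9.19) = 0.1627, so λ = 0.1627/7.415 = 0.02194 per s.

0.022 per s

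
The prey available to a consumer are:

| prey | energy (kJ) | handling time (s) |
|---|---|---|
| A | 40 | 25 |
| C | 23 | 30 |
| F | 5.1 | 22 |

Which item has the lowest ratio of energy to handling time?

Profitability E/h (kJ/s): A = 40/25 = 1.6, C = 23/30 = 0.767, F = 5.1/22 = 0.232.
Ranked: A > C > F.

F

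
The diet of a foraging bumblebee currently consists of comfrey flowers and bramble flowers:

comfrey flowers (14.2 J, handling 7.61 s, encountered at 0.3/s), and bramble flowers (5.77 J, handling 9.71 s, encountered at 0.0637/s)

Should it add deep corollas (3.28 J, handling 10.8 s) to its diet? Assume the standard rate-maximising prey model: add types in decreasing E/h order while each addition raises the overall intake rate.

No

On comfrey flowers and bramble flowers alone, R = ΣλE/(1+Σλh) = 4.628/3.902 = 1.186 J/s.
deep corollas: E/h = 3.28/10.8 = 0.3037 J/s.
0.3037 < 1.186, so adding deep corollas would lower the average — exclude it.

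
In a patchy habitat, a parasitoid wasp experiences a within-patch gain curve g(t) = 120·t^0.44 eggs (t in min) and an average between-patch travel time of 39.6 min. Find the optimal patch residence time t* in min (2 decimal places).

31.11 min

Maximise g(t)/(T+t): set derivative to zero → g'(t)(T+t) = g(t).
g'(t) = 0.44·120·t^-0.56. Setting 0.44·120·t^-0.56 = 120·t^0.44/(39.6+t) gives 0.44(39.6+t) = t, so 0.56·t = 0.44×39.6.
t* = 0.44×39.6/0.56 = 31.11 min.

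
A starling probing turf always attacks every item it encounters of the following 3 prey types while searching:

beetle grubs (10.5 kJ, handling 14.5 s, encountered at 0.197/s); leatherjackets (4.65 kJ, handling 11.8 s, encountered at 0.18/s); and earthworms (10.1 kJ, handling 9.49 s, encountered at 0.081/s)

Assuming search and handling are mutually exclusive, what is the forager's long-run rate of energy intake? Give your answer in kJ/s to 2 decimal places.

R = (0.197×10.5 + 0.18×4.65 + 0.081×10.1) / (1 + 0.197×14.5 + 0.18×11.8 + 0.081×9.49) = 3.724/6.749 = 0.5517 kJ/s.

0.55 kJ/s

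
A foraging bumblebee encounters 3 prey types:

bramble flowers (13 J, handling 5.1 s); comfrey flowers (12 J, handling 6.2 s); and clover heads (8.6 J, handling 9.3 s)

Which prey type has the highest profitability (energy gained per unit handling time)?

In descending order of E/h:
bramble flowers: 13/5.1 = 2.55 J/s
comfrey flowers: 12/6.2 = 1.94 J/s
clover heads: 8.6/9.3 = 0.925 J/s

bramble flowers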